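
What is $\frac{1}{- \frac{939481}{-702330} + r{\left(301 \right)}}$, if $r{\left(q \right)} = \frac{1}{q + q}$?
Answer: $\frac{105700665}{141567473} \approx 0.74664$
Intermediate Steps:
$r{\left(q \right)} = \frac{1}{2 q}$
$\frac{1}{- \frac{939481}{-702330} + r{\left(301 \right)}} = \frac{1}{- \frac{939481}{-702330} + \frac{1}{2 \cdot 301}} = \frac{1}{\left(-939481\right) \left(- \frac{1}{702330}\right) + \frac{1}{2} \cdot \frac{1}{301}} = \frac{1}{\frac{939481}{702330} + \frac{1}{602}} = \frac{1}{\frac{141567473}{105700665}} = \frac{105700665}{141567473}$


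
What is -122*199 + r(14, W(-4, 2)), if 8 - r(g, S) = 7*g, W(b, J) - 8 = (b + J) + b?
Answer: -24368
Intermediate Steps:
W(b, J) = 8 + J + 2*b (W(b, J) = 8 + ((b + J) + b) = 8 + ((J + b) + b) = 8 + (J + 2*b) = 8 + J + 2*b)
r(g, S) = 8 - 7*g
-122*199 + r(14, W(-4, 2)) = -122*199 + (8 - 7*14) = -24278 + (8 - 98) = -24278 - 90 = -24368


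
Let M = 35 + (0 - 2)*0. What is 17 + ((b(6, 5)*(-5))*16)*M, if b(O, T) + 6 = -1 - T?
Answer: 33617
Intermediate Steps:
b(O, T) = -7 - T (b(O, T) = -6 + (-1 - T) = -7 - T)
M = 35 (M = 35 - 2*0 = 35 + 0 = 35)
17 + ((b(6, 5)*(-5))*16)*M = 17 + (((-7 - 1*5)*(-5))*16)*35 = 17 + (((-7 - 5)*(-5))*16)*35 = 17 + (-12*(-5)*16)*35 = 17 + (60*16)*35 = 17 + 960*35 = 17 + 33600 = 33617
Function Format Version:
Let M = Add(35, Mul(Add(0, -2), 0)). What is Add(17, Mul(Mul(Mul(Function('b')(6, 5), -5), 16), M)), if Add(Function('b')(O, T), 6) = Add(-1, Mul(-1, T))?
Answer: 33617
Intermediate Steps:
Function('b')(O, T) = Add(-7, Mul(-1, T)) (Function('b')(O, T) = Add(-6, Add(-1, Mul(-1, T))) = Add(-7, Mul(-1, T)))
M = 35 (M = Add(35, Mul(-2, 0)) = Add(35, 0) = 35)
Add(17, Mul(Mul(Mul(Function('b')(6, 5), -5), 16), M)) = Add(17, Mul(Mul(Mul(Add(-7, Mul(-1, 5)), -5), 16), 35)) = Add(17, Mul(Mul(Mul(Add(-7, -5), -5), 16), 35)) = Add(17, Mul(Mul(Mul(-12, -5), 16), 35)) = Add(17, Mul(Mul(60, 16), 35)) = Add(17, Mul(960, 35)) = Add(17, 33600) = 33617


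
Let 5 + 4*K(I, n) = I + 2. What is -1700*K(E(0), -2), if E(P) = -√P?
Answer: 1275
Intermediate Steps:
K(I, n) = -¾ + I/4 (K(I, n) = -5/4 + (I + 2)/4 = -5/4 + (2 + I)/4 = -5/4 + (½ + I/4) = -¾ + I/4)
-1700*K(E(0), -2) = -1700*(-¾ + (-√0)/4) = -1700*(-¾ + (-1*0)/4) = -1700*(-¾ + (¼)*0) = -1700*(-¾ + 0) = -1700*(-¾) = 1275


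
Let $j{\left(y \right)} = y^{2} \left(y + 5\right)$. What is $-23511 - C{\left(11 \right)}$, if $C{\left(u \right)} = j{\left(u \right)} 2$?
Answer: $-27383$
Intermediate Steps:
$j{\left(y \right)} = y^{2} \left(5 + y\right)$
$C{\left(u \right)} = 2 u^{2} \left(5 + u\right)$ ($C{\left(u \right)} = u^{2} \left(5 + u\right) 2 = 2 u^{2} \left(5 + u\right)$)
$-23511 - C{\left(11 \right)} = -23511 - 2 \cdot 11^{2} \left(5 + 11\right) = -23511 - 2 \cdot 121 \cdot 16 = -23511 - 3872 = -27383$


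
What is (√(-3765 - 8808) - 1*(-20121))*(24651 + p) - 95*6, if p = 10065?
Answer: 698520066 + 104148*I*√1397 ≈ 6.9852e+8 + 3.8927e+6*I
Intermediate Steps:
(√(-3765 - 8808) - 1*(-20121))*(24651 + p) - 95*6 = (√(-3765 - 8808) - 1*(-20121))*(24651 + 10065) - 95*6 = (√(-12573) + 20121)*34716 - 1*570 = (3*I*√1397 + 20121)*34716 - 570 = (20121 + 3*I*√1397)*34716 - 570 = (698520636 + 104148*I*√1397) - 570 = 698520066 + 104148*I*√1397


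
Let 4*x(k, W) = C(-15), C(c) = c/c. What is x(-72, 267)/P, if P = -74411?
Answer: -1/297644 ≈ -3.3597e-6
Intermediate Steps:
C(c) = 1
x(k, W) = ¼ (x(k, W) = (¼)*1 = ¼)
x(-72, 267)/P = (¼)/(-74411) = (¼)*(-1/74411) = -1/297644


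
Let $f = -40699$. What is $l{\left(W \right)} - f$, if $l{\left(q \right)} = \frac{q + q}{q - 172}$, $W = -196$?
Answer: $\frac{1872203}{46} \approx 40700.0$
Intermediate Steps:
$l{\left(q \right)} = \frac{2 q}{-172 + q}$
$l{\left(W \right)} - f = 2 \left(-196\right) \frac{1}{-172 - 196} - -40699 = 2 \left(-196\right) \frac{1}{-368} + 40699 = 2 \left(-196\right) \left(- \frac{1}{368}\right) + 40699 = \frac{49}{46} + 40699 = \frac{1872203}{46}$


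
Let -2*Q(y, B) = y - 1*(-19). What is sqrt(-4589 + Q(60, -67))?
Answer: I*sqrt(18514)/2 ≈ 68.033*I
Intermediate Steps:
Q(y, B) = -19/2 - y/2 (Q(y, B) = -(y - 1*(-19))/2 = -(y + 19)/2 = -(19 + y)/2 = -19/2 - y/2)
sqrt(-4589 + Q(60, -67)) = sqrt(-4589 + (-19/2 - 1/2*60)) = sqrt(-4589 + (-19/2 - 30)) = sqrt(-4589 - 79/2) = sqrt(-9257/2) = I*sqrt(18514)/2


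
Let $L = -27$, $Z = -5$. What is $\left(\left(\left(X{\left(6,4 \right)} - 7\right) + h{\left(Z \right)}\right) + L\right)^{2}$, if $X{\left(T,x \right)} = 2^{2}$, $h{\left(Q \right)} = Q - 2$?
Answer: $1369$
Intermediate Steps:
$h{\left(Q \right)} = -2 + Q$ ($h{\left(Q \right)} = Q - 2 = -2 + Q$)
$X{\left(T,x \right)} = 4$
$\left(\left(\left(X{\left(6,4 \right)} - 7\right) + h{\left(Z \right)}\right) + L\right)^{2} = \left(\left(\left(4 - 7\right) - 7\right) - 27\right)^{2} = \left(\left(-3 - 7\right) - 27\right)^{2} = \left(-10 - 27\right)^{2} = \left(-37\right)^{2} = 1369$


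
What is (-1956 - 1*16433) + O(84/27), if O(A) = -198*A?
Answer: -19005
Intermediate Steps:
(-1956 - 1*16433) + O(84/27) = (-1956 - 1*16433) - 16632/27 = (-1956 - 16433) - 16632/27 = -18389 - 198*28/9 = -18389 - 616 = -19005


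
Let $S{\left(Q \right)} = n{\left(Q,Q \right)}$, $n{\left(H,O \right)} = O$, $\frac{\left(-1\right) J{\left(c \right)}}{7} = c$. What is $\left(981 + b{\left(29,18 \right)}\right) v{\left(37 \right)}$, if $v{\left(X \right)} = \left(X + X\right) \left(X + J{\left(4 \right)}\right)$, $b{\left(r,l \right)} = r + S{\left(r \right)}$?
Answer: $691974$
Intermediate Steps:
$J{\left(c \right)} = - 7 c$
$S{\left(Q \right)} = Q$
$b{\left(r,l \right)} = 2 r$ ($b{\left(r,l \right)} = r + r = 2 r$)
$v{\left(X \right)} = 2 X \left(-28 + X\right)$ ($v{\left(X \right)} = \left(X + X\right) \left(X - 28\right) = 2 X \left(X - 28\right) = 2 X \left(-28 + X\right)$)
$\left(981 + b{\left(29,18 \right)}\right) v{\left(37 \right)} = \left(981 + 2 \cdot 29\right) 2 \cdot 37 \left(-28 + 37\right) = \left(981 + 58\right) 2 \cdot 37 \cdot 9 = 1039 \cdot 666 = 691974$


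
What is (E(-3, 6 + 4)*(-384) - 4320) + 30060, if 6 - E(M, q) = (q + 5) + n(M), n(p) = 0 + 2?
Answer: 29964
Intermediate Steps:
n(p) = 2
E(M, q) = -1 - q (E(M, q) = 6 - ((q + 5) + 2) = 6 - ((5 + q) + 2) = 6 - (7 + q) = 6 + (-7 - q) = -1 - q)
(E(-3, 6 + 4)*(-384) - 4320) + 30060 = ((-1 - (6 + 4))*(-384) - 4320) + 30060 = ((-1 - 1*10)*(-384) - 4320) + 30060 = ((-1 - 10)*(-384) - 4320) + 30060 = (-11*(-384) - 4320) + 30060 = (4224 - 4320) + 30060 = -96 + 30060 = 29964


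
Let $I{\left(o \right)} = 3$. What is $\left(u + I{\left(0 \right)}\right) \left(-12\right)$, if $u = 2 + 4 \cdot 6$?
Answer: $-348$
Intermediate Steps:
$u = 26$ ($u = 2 + 24 = 26$)
$\left(u + I{\left(0 \right)}\right) \left(-12\right) = \left(26 + 3\right) \left(-12\right) = 29 \left(-12\right) = -348$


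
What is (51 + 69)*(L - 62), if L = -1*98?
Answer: -19200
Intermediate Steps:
L = -98
(51 + 69)*(L - 62) = (51 + 69)*(-98 - 62) = 120*(-160) = -19200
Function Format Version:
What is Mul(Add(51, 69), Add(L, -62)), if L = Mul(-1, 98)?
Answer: -19200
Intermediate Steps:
L = -98
Mul(Add(51, 69), Add(L, -62)) = Mul(Add(51, 69), Add(-98, -62)) = Mul(120, -160) = -19200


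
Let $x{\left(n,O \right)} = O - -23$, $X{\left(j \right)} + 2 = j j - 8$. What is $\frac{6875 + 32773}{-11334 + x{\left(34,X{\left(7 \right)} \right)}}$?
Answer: $- \frac{4956}{1409} \approx -3.5174$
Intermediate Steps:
$X{\left(j \right)} = -10 + j^{2}$ ($X{\left(j \right)} = -2 + \left(j j - 8\right) = -2 + \left(j^{2} - 8\right) = -2 + \left(-8 + j^{2}\right) = -10 + j^{2}$)
$x{\left(n,O \right)} = 23 + O$ ($x{\left(n,O \right)} = O + 23 = 23 + O$)
$\frac{6875 + 32773}{-11334 + x{\left(34,X{\left(7 \right)} \right)}} = \frac{6875 + 32773}{-11334 + \left(23 - \left(10 - 7^{2}\right)\right)} = \frac{39648}{-11334 + \left(23 + \left(-10 + 49\right)\right)} = \frac{39648}{-11334 + \left(23 + 39\right)} = \frac{39648}{-11334 + 62} = \frac{39648}{-11272} = 39648 \left(- \frac{1}{11272}\right) = - \frac{4956}{1409}$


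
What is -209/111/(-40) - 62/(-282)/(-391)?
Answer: 1264971/27197960 ≈ 0.046510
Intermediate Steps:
-209/111/(-40) - 62/(-282)/(-391) = -209*1/111*(-1/40) - 62*(-1/282)*(-1/391) = -209/111*(-1/40) + (31/141)*(-1/391) = 209/4440 - 31/55131 = 1264971/27197960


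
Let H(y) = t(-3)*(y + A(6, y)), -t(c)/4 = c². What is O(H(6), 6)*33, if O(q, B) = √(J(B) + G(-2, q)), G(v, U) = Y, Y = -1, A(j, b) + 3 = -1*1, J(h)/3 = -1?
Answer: 66*I ≈ 66.0*I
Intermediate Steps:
J(h) = -3 (J(h) = 3*(-1) = -3)
A(j, b) = -4 (A(j, b) = -3 - 1*1 = -3 - 1 = -4)
t(c) = -4*c²
H(y) = 144 - 36*y (H(y) = (-4*(-3)²)*(y - 4) = (-4*9)*(-4 + y) = -36*(-4 + y) = 144 - 36*y)
G(v, U) = -1
O(q, B) = 2*I (O(q, B) = √(-3 - 1) = √(-4) = 2*I)
O(H(6), 6)*33 = (2*I)*33 = 66*I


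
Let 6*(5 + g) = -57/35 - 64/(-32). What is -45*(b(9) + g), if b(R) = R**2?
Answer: -47919/14 ≈ -3422.8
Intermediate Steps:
g = -1037/210 (g = -5 + (-57/35 - 64/(-32))/6 = -5 + (-57*1/35 - 64*(-1/32))/6 = -5 + (-57/35 + 2)/6 = -5 + (1/6)*(13/35) = -5 + 13/210 = -1037/210 ≈ -4.9381)
-45*(b(9) + g) = -45*(9**2 - 1037/210) = -45*(81 - 1037/210) = -45*15973/210 = -47919/14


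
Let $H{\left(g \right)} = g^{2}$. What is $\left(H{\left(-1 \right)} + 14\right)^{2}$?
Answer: $225$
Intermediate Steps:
$\left(H{\left(-1 \right)} + 14\right)^{2} = \left(\left(-1\right)^{2} + 14\right)^{2} = \left(1 + 14\right)^{2} = 15^{2} = 225$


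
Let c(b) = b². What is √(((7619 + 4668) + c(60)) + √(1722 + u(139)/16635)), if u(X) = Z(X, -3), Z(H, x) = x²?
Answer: √(488477986175 + 5545*√52946393685)/5545 ≈ 126.21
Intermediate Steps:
u(X) = 9 (u(X) = (-3)² = 9)
√(((7619 + 4668) + c(60)) + √(1722 + u(139)/16635)) = √(((7619 + 4668) + 60²) + √(1722 + 9/16635)) = √((12287 + 3600) + √(1722 + 9*(1/16635))) = √(15887 + √(1722 + 3/5545)) = √(15887 + √(9548493/5545)) = √(15887 + √52946393685/5545)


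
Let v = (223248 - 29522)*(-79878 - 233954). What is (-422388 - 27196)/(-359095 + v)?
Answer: 449584/60797777127 ≈ 7.3947e-6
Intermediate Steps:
v = -60797418032 (v = 193726*(-313832) = -60797418032)
(-422388 - 27196)/(-359095 + v) = (-422388 - 27196)/(-359095 - 60797418032) = -449584/(-60797777127) = -449584*(-1/60797777127) = 449584/60797777127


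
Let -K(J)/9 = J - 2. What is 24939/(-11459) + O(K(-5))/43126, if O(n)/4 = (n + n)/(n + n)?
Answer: -537736739/247090417 ≈ -2.1763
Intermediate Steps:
K(J) = 18 - 9*J (K(J) = -9*(J - 2) = -9*(-2 + J) = 18 - 9*J)
O(n) = 4 (O(n) = 4*((n + n)/(n + n)) = 4*((2*n)/((2*n))) = 4*((2*n)*(1/(2*n))) = 4*1 = 4)
24939/(-11459) + O(K(-5))/43126 = 24939/(-11459) + 4/43126 = 24939*(-1/11459) + 4*(1/43126) = -24939/11459 + 2/21563 = -537736739/247090417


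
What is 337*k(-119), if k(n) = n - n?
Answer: 0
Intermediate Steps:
k(n) = 0
337*k(-119) = 337*0 = 0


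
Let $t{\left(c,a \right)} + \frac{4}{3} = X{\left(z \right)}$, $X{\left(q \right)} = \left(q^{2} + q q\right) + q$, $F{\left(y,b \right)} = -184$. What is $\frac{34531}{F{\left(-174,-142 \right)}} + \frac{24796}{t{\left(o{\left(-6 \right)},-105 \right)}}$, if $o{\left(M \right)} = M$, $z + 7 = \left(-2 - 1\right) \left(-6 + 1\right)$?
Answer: $- \frac{65783}{18584} \approx -3.5398$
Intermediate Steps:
$z = 8$ ($z = -7 + \left(-2 - 1\right) \left(-6 + 1\right) = -7 - -15 = -7 + 15 = 8$)
$X{\left(q \right)} = q + 2 q^{2}$ ($X{\left(q \right)} = \left(q^{2} + q^{2}\right) + q = 2 q^{2} + q = q + 2 q^{2}$)
$t{\left(c,a \right)} = \frac{404}{3}$ ($t{\left(c,a \right)} = - \frac{4}{3} + 8 \left(1 + 2 \cdot 8\right) = - \frac{4}{3} + 8 \left(1 + 16\right) = - \frac{4}{3} + 8 \cdot 17 = - \frac{4}{3} + 136 = \frac{404}{3}$)
$\frac{34531}{F{\left(-174,-142 \right)}} + \frac{24796}{t{\left(o{\left(-6 \right)},-105 \right)}} = \frac{34531}{-184} + \frac{24796}{\frac{404}{3}} = 34531 \left(- \frac{1}{184}\right) + 24796 \cdot \frac{3}{404} = - \frac{34531}{184} + \frac{18597}{101} = - \frac{65783}{18584}$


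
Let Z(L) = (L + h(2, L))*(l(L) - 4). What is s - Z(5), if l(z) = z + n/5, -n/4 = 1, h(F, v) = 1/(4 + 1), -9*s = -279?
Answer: 749/25 ≈ 29.960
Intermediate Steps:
s = 31 (s = -1/9*(-279) = 31)
h(F, v) = 1/5
n = -4 (n = -4*1 = -4)
l(z) = -4/5 + z (l(z) = z - 4/5 = -4/5 + z)
Z(L) = (-24/5 + L)*(1/5 + L) (Z(L) = (L + 1/5)*((-4/5 + L) - 4) = (1/5 + L)*(-24/5 + L) = (-24/5 + L)*(1/5 + L))
s - Z(5) = 31 - (-24/25 + 5**2 - 23/5*5) = 31 - (-24/25 + 25 - 23) = 31 - 1*26/25 = 31 - 26/25 = 749/25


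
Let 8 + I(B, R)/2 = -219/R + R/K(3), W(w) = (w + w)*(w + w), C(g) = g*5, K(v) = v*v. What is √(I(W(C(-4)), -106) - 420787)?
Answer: 2*I*√2659702922/159 ≈ 648.71*I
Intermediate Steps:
K(v) = v²
C(g) = 5*g
W(w) = 4*w² (W(w) = (2*w)*(2*w) = 4*w²)
I(B, R) = -16 - 438/R + 2*R/9 (I(B, R) = -16 + 2*(-219/R + R/(3²)) = -16 + 2*(-219/R + R/9) = -16 + (-438/R + 2*R/9) = -16 - 438/R + 2*R/9)
√(I(W(C(-4)), -106) - 420787) = √((-16 - 438/(-106) + (2/9)*(-106)) - 420787) = √((-16 - 438*(-1/106) - 212/9) - 420787) = √((-16 + 219/53 - 212/9) - 420787) = √(-16897/477 - 420787) = √(-200732296/477) = 2*I*√2659702922/159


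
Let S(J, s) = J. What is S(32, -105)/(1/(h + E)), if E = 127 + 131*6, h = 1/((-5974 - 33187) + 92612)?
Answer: 1561624448/53451 ≈ 29216.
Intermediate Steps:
h = 1/53451 (h = 1/(-39161 + 92612) = 1/53451 ≈ 1.8709e-5)
E = 913 (E = 127 + 786 = 913)
S(32, -105)/(1/(h + E)) = 32/(1/(1/53451 + 913)) = 32/(1/(48800764/53451)) = 32/(53451/48800764) = 32*(48800764/53451) = 1561624448/53451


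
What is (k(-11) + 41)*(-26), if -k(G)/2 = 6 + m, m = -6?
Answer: -1066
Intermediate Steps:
k(G) = 0 (k(G) = -2*(6 - 6) = -2*0 = 0)
(k(-11) + 41)*(-26) = (0 + 41)*(-26) = 41*(-26) = -1066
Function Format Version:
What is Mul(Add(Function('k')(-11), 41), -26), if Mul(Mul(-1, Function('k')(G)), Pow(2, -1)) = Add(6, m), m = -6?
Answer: -1066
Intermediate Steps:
Function('k')(G) = 0 (Function('k')(G) = Mul(-2, Add(6, -6)) = Mul(-2, 0) = 0)
Mul(Add(Function('k')(-11), 41), -26) = Mul(Add(0, 41), -26) = Mul(41, -26) = -1066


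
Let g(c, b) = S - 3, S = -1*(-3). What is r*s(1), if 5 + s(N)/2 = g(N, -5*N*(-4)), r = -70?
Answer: 700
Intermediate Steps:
S = 3
g(c, b) = 0 (g(c, b) = 3 - 3 = 0)
s(N) = -10 (s(N) = -10 + 2*0 = -10 + 0 = -10)
r*s(1) = -70*(-10) = 700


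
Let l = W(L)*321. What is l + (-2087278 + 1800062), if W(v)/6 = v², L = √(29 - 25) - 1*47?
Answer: 3612934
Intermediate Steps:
L = -45 (L = √4 - 47 = 2 - 47 = -45)
W(v) = 6*v²
l = 3900150 (l = (6*(-45)²)*321 = (6*2025)*321 = 12150*321 = 3900150)
l + (-2087278 + 1800062) = 3900150 + (-2087278 + 1800062) = 3900150 - 287216 = 3612934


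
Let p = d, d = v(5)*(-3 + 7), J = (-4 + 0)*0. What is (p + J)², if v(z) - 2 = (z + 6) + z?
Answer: 5184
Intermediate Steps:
v(z) = 8 + 2*z (v(z) = 2 + ((z + 6) + z) = 2 + ((6 + z) + z) = 2 + (6 + 2*z) = 8 + 2*z)
J = 0 (J = -4*0 = 0)
d = 72 (d = (8 + 2*5)*(-3 + 7) = (8 + 10)*4 = 18*4 = 72)
p = 72
(p + J)² = (72 + 0)² = 72² = 5184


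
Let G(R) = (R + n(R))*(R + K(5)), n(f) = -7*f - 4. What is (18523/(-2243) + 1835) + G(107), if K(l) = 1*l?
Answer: -158188154/2243 ≈ -70525.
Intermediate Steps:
K(l) = l
n(f) = -4 - 7*f
G(R) = (-4 - 6*R)*(5 + R) (G(R) = (R + (-4 - 7*R))*(R + 5) = (-4 - 6*R)*(5 + R))
(18523/(-2243) + 1835) + G(107) = (18523/(-2243) + 1835) + (-20 - 34*107 - 6*107²) = (18523*(-1/2243) + 1835) + (-20 - 3638 - 6*11449) = (-18523/2243 + 1835) + (-20 - 3638 - 68694) = 4097382/2243 - 72352 = -158188154/2243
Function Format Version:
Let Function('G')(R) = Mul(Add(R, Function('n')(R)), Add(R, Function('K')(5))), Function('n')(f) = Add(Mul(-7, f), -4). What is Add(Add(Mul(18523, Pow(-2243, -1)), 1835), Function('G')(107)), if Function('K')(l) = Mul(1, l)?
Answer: Rational(-158188154, 2243) ≈ -70525.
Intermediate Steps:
Function('K')(l) = l
Function('n')(f) = Add(-4, Mul(-7, f))
Function('G')(R) = Mul(Add(-4, Mul(-6, R)), Add(5, R)) (Function('G')(R) = Mul(Add(R, Add(-4, Mul(-7, R))), Add(R, 5)) = Mul(Add(-4, Mul(-6, R)), Add(5, R)))
Add(Add(Mul(18523, Pow(-2243, -1)), 1835), Function('G')(107)) = Add(Add(Mul(18523, Pow(-2243, -1)), 1835), Add(-20, Mul(-34, 107), Mul(-6, Pow(107, 2)))) = Add(Add(Mul(18523, Rational(-1, 2243)), 1835), Add(-20, -3638, Mul(-6, 11449))) = Add(Add(Rational(-18523, 2243), 1835), Add(-20, -3638, -68694)) = Add(Rational(4097382, 2243), -72352) = Rational(-158188154, 2243)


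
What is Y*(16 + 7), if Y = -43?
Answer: -989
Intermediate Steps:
Y*(16 + 7) = -43*(16 + 7) = -43*23 = -989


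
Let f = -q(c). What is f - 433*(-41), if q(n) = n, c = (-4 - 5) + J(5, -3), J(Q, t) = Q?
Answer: 17757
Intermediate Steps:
c = -4 (c = (-4 - 5) + 5 = -9 + 5 = -4)
f = 4 (f = -1*(-4) = 4)
f - 433*(-41) = 4 - 433*(-41) = 4 + 17753 = 17757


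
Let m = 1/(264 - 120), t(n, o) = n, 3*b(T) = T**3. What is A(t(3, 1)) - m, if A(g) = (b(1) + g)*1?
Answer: 479/144 ≈ 3.3264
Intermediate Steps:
b(T) = T**3/3
A(g) = 1/3 + g (A(g) = ((1/3)*1**3 + g)*1 = ((1/3)*1 + g)*1 = (1/3 + g)*1 = 1/3 + g)
m = 1/144 ≈ 0.0069444
A(t(3, 1)) - m = (1/3 + 3) - 1*1/144 = 10/3 - 1/144 = 479/144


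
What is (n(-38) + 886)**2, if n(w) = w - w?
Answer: 784996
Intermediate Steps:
n(w) = 0
(n(-38) + 886)**2 = (0 + 886)**2 = 886**2 = 784996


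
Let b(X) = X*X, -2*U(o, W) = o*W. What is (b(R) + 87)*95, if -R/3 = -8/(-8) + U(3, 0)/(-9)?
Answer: 9120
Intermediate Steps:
U(o, W) = -W*o/2 (U(o, W) = -o*W/2 = -W*o/2)
R = -3 (R = -3*(-8/(-8) - 1/2*0*3/(-9)) = -3*(-8*(-1/8) + 0*(-1/9)) = -3*(1 + 0) = -3*1 = -3)
b(X) = X**2
(b(R) + 87)*95 = ((-3)**2 + 87)*95 = (9 + 87)*95 = 96*95 = 9120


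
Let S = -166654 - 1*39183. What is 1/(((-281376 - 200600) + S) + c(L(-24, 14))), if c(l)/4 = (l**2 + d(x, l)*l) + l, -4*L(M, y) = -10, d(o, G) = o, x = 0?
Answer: -1/687778 ≈ -1.4540e-6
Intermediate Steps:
L(M, y) = 5/2 (L(M, y) = -1/4*(-10) = 5/2)
S = -205837 (S = -166654 - 39183 = -205837)
c(l) = 4*l + 4*l**2 (c(l) = 4*((l**2 + 0*l) + l) = 4*((l**2 + 0) + l) = 4*(l**2 + l) = 4*(l + l**2) = 4*l + 4*l**2)
1/(((-281376 - 200600) + S) + c(L(-24, 14))) = 1/(((-281376 - 200600) - 205837) + 4*(5/2)*(1 + 5/2)) = 1/((-481976 - 205837) + 4*(5/2)*(7/2)) = 1/(-687813 + 35) = 1/(-687778) = -1/687778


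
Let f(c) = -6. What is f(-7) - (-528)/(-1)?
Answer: -534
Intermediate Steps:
f(-7) - (-528)/(-1) = -6 - (-528)/(-1) = -6 - (-528)*(-1) = -6 - 44*12 = -6 - 528 = -534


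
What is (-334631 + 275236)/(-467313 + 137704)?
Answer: 8485/47087 ≈ 0.18020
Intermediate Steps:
(-334631 + 275236)/(-467313 + 137704) = -59395/(-329609) = -59395*(-1/329609) = 8485/47087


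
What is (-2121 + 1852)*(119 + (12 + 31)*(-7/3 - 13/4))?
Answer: 390857/12 ≈ 32571.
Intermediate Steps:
(-2121 + 1852)*(119 + (12 + 31)*(-7/3 - 13/4)) = -269*(119 + 43*(-7*⅓ - 13*¼)) = -269*(119 + 43*(-7/3 - 13/4)) = -269*(119 + 43*(-67/12)) = -269*(119 - 2881/12) = -269*(-1453/12) = 390857/12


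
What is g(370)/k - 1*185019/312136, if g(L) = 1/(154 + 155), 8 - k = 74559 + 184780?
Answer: -14826179459437/25012481173944 ≈ -0.59275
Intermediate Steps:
k = -259331 (k = 8 - (74559 + 184780) = 8 - 1*259339 = 8 - 259339 = -259331)
g(L) = 1/309
g(370)/k - 1*185019/312136 = (1/309)/(-259331) - 1*185019/312136 = (1/309)*(-1/259331) - 185019*1/312136 = -1/80133279 - 185019/312136 = -14826179459437/25012481173944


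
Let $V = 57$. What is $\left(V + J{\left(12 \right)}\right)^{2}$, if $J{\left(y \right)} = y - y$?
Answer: $3249$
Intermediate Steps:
$J{\left(y \right)} = 0$
$\left(V + J{\left(12 \right)}\right)^{2} = \left(57 + 0\right)^{2} = 57^{2} = 3249$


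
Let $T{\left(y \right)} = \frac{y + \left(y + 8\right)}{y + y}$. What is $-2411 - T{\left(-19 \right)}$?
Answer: $- \frac{45824}{19} \approx -2411.8$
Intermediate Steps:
$T{\left(y \right)} = \frac{8 + 2 y}{2 y}$ ($T{\left(y \right)} = \frac{y + \left(8 + y\right)}{2 y} = \left(8 + 2 y\right) \frac{1}{2 y} = \frac{8 + 2 y}{2 y}$)
$-2411 - T{\left(-19 \right)} = -2411 - \frac{4 - 19}{-19} = -2411 - \left(- \frac{1}{19}\right) \left(-15\right) = -2411 - \frac{15}{19} = - \frac{45824}{19}$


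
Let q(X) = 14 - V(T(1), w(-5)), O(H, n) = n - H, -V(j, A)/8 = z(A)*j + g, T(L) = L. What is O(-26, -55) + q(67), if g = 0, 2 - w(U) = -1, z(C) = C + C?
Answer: 33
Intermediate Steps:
z(C) = 2*C
w(U) = 3 (w(U) = 2 - 1*(-1) = 2 + 1 = 3)
V(j, A) = -16*A*j (V(j, A) = -8*((2*A)*j + 0) = -8*(2*A*j + 0) = -16*A*j)
q(X) = 62 (q(X) = 14 - (-16)*3 = 14 - 1*(-48) = 14 + 48 = 62)
O(-26, -55) + q(67) = (-55 - 1*(-26)) + 62 = (-55 + 26) + 62 = -29 + 62 = 33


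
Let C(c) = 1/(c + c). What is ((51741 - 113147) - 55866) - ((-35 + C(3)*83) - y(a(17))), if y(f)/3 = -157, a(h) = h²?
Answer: -706331/6 ≈ -1.1772e+5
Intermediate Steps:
C(c) = 1/(2*c)
y(f) = -471 (y(f) = 3*(-157) = -471)
((51741 - 113147) - 55866) - ((-35 + C(3)*83) - y(a(17))) = ((51741 - 113147) - 55866) - ((-35 + ((½)/3)*83) - 1*(-471)) = (-61406 - 55866) - ((-35 + ((½)*(⅓))*83) + 471) = -117272 - ((-35 + (⅙)*83) + 471) = -117272 - ((-35 + 83/6) + 471) = -117272 - (-127/6 + 471) = -117272 - 1*2699/6 = -117272 - 2699/6 = -706331/6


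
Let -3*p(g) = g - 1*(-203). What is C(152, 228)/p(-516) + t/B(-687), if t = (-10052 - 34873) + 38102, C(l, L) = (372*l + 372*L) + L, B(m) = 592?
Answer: 249324689/185296 ≈ 1345.5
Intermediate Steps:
p(g) = -203/3 - g/3 (p(g) = -(g - 1*(-203))/3 = -(g + 203)/3 = -(203 + g)/3 = -203/3 - g/3)
C(l, L) = 372*l + 373*L (C(l, L) = (372*L + 372*l) + L = 372*l + 373*L)
t = -6823 (t = -44925 + 38102 = -6823)
C(152, 228)/p(-516) + t/B(-687) = (372*152 + 373*228)/(-203/3 - 1/3*(-516)) - 6823/592 = (56544 + 85044)/(-203/3 + 172) - 6823*1/592 = 141588/(313/3) - 6823/592 = 141588*(3/313) - 6823/592 = 424764/313 - 6823/592 = 249324689/185296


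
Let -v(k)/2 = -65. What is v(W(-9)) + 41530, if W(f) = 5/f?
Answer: 41660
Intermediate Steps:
v(k) = 130 (v(k) = -2*(-65) = 130)
v(W(-9)) + 41530 = 130 + 41530 = 41660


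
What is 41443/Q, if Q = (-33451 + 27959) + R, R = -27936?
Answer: -41443/33428 ≈ -1.2398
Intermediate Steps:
Q = -33428 (Q = (-33451 + 27959) - 27936 = -5492 - 27936 = -33428)
41443/Q = 41443/(-33428) = 41443*(-1/33428) = -41443/33428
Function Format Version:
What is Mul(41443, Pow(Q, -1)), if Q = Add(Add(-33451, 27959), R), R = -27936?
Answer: Rational(-41443, 33428) ≈ -1.2398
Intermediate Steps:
Q = -33428 (Q = Add(Add(-33451, 27959), -27936) = Add(-5492, -27936) = -33428)
Mul(41443, Pow(Q, -1)) = Mul(41443, Pow(-33428, -1)) = Mul(41443, Rational(-1, 33428)) = Rational(-41443, 33428)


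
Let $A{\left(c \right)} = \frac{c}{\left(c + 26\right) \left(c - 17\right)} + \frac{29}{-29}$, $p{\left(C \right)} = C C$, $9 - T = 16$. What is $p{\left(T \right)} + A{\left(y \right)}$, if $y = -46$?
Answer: $\frac{30217}{630} \approx 47.964$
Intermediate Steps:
$T = -7$ ($T = 9 - 16 = -7$)
$p{\left(C \right)} = C^{2}$
$A{\left(c \right)} = -1 + \frac{c}{\left(-17 + c\right) \left(26 + c\right)}$ ($A{\left(c \right)} = \frac{c}{\left(26 + c\right) \left(-17 + c\right)} + 29 \left(- \frac{1}{29}\right) = \frac{c}{\left(-17 + c\right) \left(26 + c\right)} - 1 = -1 + \frac{c}{\left(-17 + c\right) \left(26 + c\right)}$)
$p{\left(T \right)} + A{\left(y \right)} = \left(-7\right)^{2} + \frac{442 - \left(-46\right)^{2} - -368}{-442 + \left(-46\right)^{2} + 9 \left(-46\right)} = 49 + \frac{442 - 2116 + 368}{-442 + 2116 - 414} = 49 + \frac{442 - 2116 + 368}{1260} = 49 + \frac{1}{1260} \left(-1306\right) = 49 - \frac{653}{630} = \frac{30217}{630}$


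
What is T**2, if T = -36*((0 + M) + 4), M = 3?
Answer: 63504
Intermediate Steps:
T = -252 (T = -36*((0 + 3) + 4) = -36*(3 + 4) = -36*7 = -18*14 = -252)
T**2 = (-252)**2 = 63504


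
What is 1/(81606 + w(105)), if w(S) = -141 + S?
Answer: 1/81570 ≈ 1.2259e-5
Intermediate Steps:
1/(81606 + w(105)) = 1/(81606 + (-141 + 105)) = 1/(81606 - 36) = 1/81570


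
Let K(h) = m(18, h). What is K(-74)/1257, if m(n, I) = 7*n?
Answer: 42/419 ≈ 0.10024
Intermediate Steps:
K(h) = 126 (K(h) = 7*18 = 126)
K(-74)/1257 = 126/1257 = 126*(1/1257) = 42/419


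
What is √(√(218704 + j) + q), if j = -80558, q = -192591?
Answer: √(-192591 + √138146) ≈ 438.43*I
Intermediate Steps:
√(√(218704 + j) + q) = √(√(218704 - 80558) - 192591) = √(√138146 - 192591) = √(-192591 + √138146)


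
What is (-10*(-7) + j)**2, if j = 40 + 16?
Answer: 15876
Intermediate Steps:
j = 56
(-10*(-7) + j)**2 = (-10*(-7) + 56)**2 = (70 + 56)**2 = 126**2 = 15876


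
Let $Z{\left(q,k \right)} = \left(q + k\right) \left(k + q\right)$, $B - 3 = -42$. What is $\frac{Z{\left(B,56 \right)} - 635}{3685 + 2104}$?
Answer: $- \frac{346}{5789} \approx -0.059768$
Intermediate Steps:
$B = -39$ ($B = 3 - 42 = -39$)
$Z{\left(q,k \right)} = \left(k + q\right)^{2}$ ($Z{\left(q,k \right)} = \left(k + q\right) \left(k + q\right) = \left(k + q\right)^{2}$)
$\frac{Z{\left(B,56 \right)} - 635}{3685 + 2104} = \frac{\left(56 - 39\right)^{2} - 635}{3685 + 2104} = \frac{17^{2} - 635}{5789} = \left(289 - 635\right) \frac{1}{5789} = \left(-346\right) \frac{1}{5789} = - \frac{346}{5789}$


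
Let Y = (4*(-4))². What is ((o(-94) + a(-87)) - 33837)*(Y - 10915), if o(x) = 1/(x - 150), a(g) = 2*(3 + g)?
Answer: 88440078639/244 ≈ 3.6246e+8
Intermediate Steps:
a(g) = 6 + 2*g
o(x) = 1/(-150 + x)
Y = 256 (Y = (-16)² = 256)
((o(-94) + a(-87)) - 33837)*(Y - 10915) = ((1/(-150 - 94) + (6 + 2*(-87))) - 33837)*(256 - 10915) = ((1/(-244) + (6 - 174)) - 33837)*(-10659) = ((-1/244 - 168) - 33837)*(-10659) = (-40993/244 - 33837)*(-10659) = -8297221/244*(-10659) = 88440078639/244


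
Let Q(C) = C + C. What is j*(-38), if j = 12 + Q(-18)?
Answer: 912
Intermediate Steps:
Q(C) = 2*C
j = -24 (j = 12 + 2*(-18) = 12 - 36 = -24)
j*(-38) = -24*(-38) = 912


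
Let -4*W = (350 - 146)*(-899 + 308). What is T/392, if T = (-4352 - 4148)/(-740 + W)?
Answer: -2125/2881298 ≈ -0.00073751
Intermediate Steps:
W = 30141 (W = -(350 - 146)*(-899 + 308)/4 = -51*(-591) = -¼*(-120564) = 30141)
T = -8500/29401 (T = (-4352 - 4148)/(-740 + 30141) = -8500/29401 ≈ -0.28911)
T/392 = -8500/29401/392 = -8500/29401*1/392 = -2125/2881298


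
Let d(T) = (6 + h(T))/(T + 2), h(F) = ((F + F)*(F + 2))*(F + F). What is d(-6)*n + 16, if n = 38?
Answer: 5431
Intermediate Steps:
h(F) = 4*F²*(2 + F) (h(F) = ((2*F)*(2 + F))*(2*F) = (2*F*(2 + F))*(2*F) = 4*F²*(2 + F))
d(T) = (6 + 4*T²*(2 + T))/(2 + T) (d(T) = (6 + 4*T²*(2 + T))/(T + 2) = (6 + 4*T²*(2 + T))/(2 + T))
d(-6)*n + 16 = (2*(3 + 2*(-6)²*(2 - 6))/(2 - 6))*38 + 16 = (2*(3 + 2*36*(-4))/(-4))*38 + 16 = (2*(-¼)*(3 - 288))*38 + 16 = (2*(-¼)*(-285))*38 + 16 = (285/2)*38 + 16 = 5415 + 16 = 5431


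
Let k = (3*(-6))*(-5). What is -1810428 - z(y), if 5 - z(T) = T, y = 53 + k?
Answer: -1810290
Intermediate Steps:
k = 90 (k = -18*(-5) = 90)
y = 143 (y = 53 + 90 = 143)
z(T) = 5 - T
-1810428 - z(y) = -1810428 - (5 - 1*143) = -1810428 - (5 - 143) = -1810428 - 1*(-138) = -1810428 + 138 = -1810290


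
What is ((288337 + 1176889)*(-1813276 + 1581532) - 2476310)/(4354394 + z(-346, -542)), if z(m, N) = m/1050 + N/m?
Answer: -15420259892242275/197743973698 ≈ -77981.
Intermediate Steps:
z(m, N) = m/1050 + N/m (z(m, N) = m*(1/1050) + N/m = m/1050 + N/m)
((288337 + 1176889)*(-1813276 + 1581532) - 2476310)/(4354394 + z(-346, -542)) = ((288337 + 1176889)*(-1813276 + 1581532) - 2476310)/(4354394 + ((1/1050)*(-346) - 542/(-346))) = (1465226*(-231744) - 2476310)/(4354394 + (-173/525 - 542*(-1/346))) = (-339557334144 - 2476310)/(4354394 + (-173/525 + 271/173)) = -339559810454/(4354394 + 112346/90825) = -339559810454/395487947396/90825 = -339559810454*90825/395487947396 = -15420259892242275/197743973698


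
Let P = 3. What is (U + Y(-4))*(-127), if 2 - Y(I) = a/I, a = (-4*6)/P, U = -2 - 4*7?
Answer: 3810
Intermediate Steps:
U = -30 (U = -2 - 28 = -30)
a = -8 (a = -4*6/3 = -24*⅓ = -8)
Y(I) = 2 + 8/I (Y(I) = 2 - (-8)/I = 2 + 8/I)
(U + Y(-4))*(-127) = (-30 + (2 + 8/(-4)))*(-127) = (-30 + (2 + 8*(-¼)))*(-127) = (-30 + (2 - 2))*(-127) = (-30 + 0)*(-127) = -30*(-127) = 3810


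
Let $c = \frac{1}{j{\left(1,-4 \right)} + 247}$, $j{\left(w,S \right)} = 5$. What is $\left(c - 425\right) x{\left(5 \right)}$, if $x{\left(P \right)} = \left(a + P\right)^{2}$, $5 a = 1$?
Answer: $- \frac{18099731}{1575} \approx -11492.0$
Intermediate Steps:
$a = \frac{1}{5}$ ($a = \frac{1}{5} \cdot 1 = \frac{1}{5} \approx 0.2$)
$c = \frac{1}{252}$ ($c = \frac{1}{5 + 247} = \frac{1}{252} \approx 0.0039683$)
$x{\left(P \right)} = \left(\frac{1}{5} + P\right)^{2}$
$\left(c - 425\right) x{\left(5 \right)} = \left(\frac{1}{252} - 425\right) \frac{\left(1 + 5 \cdot 5\right)^{2}}{25} = - \frac{107099 \frac{\left(1 + 25\right)^{2}}{25}}{252} = - \frac{107099 \frac{26^{2}}{25}}{252} = - \frac{107099 \cdot \frac{1}{25} \cdot 676}{252} = \left(- \frac{107099}{252}\right) \frac{676}{25} = - \frac{18099731}{1575}$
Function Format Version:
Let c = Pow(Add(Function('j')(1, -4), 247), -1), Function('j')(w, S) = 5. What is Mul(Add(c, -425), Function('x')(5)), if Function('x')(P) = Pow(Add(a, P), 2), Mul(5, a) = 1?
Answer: Rational(-18099731, 1575) ≈ -11492.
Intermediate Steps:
a = Rational(1, 5) (a = Mul(Rational(1, 5), 1) = Rational(1, 5) ≈ 0.20000)
c = Rational(1, 252) (c = Pow(Add(5, 247), -1) = Pow(252, -1) = Rational(1, 252) ≈ 0.0039683)
Function('x')(P) = Pow(Add(Rational(1, 5), P), 2)
Mul(Add(c, -425), Function('x')(5)) = Mul(Add(Rational(1, 252), -425), Mul(Rational(1, 25), Pow(Add(1, Mul(5, 5)), 2))) = Mul(Rational(-107099, 252), Mul(Rational(1, 25), Pow(Add(1, 25), 2))) = Mul(Rational(-107099, 252), Mul(Rational(1, 25), Pow(26, 2))) = Mul(Rational(-107099, 252), Mul(Rational(1, 25), 676)) = Mul(Rational(-107099, 252), Rational(676, 25)) = Rational(-18099731, 1575)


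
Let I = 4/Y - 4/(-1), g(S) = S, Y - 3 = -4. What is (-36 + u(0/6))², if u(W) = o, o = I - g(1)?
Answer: 1369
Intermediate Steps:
Y = -1 (Y = 3 - 4 = -1)
I = 0 (I = 4/(-1) - 4/(-1) = 4*(-1) - 4*(-1) = -4 + 4 = 0)
o = -1 (o = 0 - 1*1 = 0 - 1 = -1)
u(W) = -1
(-36 + u(0/6))² = (-36 - 1)² = (-37)² = 1369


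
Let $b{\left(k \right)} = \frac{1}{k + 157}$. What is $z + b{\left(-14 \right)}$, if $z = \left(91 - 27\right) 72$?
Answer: $\frac{658945}{143} \approx 4608.0$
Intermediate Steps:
$b{\left(k \right)} = \frac{1}{157 + k}$
$z = 4608$ ($z = 64 \cdot 72 = 4608$)
$z + b{\left(-14 \right)} = 4608 + \frac{1}{157 - 14} = 4608 + \frac{1}{143} = \frac{658945}{143}$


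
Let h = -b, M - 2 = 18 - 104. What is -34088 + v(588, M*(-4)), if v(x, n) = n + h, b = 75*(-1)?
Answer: -33677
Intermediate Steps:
b = -75
M = -84 (M = 2 + (18 - 104) = 2 - 86 = -84)
h = 75 (h = -1*(-75) = 75)
v(x, n) = 75 + n (v(x, n) = n + 75 = 75 + n)
-34088 + v(588, M*(-4)) = -34088 + (75 - 84*(-4)) = -34088 + (75 + 336) = -34088 + 411 = -33677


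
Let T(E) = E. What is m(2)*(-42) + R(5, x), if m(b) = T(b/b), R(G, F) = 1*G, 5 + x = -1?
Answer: -37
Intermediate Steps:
x = -6 (x = -5 - 1 = -6)
R(G, F) = G
m(b) = 1 (m(b) = b/b = 1)
m(2)*(-42) + R(5, x) = 1*(-42) + 5 = -42 + 5 = -37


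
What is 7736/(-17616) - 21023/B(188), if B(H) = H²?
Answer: -40235147/38913744 ≈ -1.0340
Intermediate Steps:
7736/(-17616) - 21023/B(188) = 7736/(-17616) - 21023/(188²) = 7736*(-1/17616) - 21023/35344 = -967/2202 - 21023*1/35344 = -967/2202 - 21023/35344 = -40235147/38913744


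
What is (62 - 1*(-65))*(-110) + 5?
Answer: -13965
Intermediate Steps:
(62 - 1*(-65))*(-110) + 5 = (62 + 65)*(-110) + 5 = 127*(-110) + 5 = -13970 + 5 = -13965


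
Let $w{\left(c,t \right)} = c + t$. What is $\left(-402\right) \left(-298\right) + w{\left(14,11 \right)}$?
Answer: $119821$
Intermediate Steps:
$\left(-402\right) \left(-298\right) + w{\left(14,11 \right)} = \left(-402\right) \left(-298\right) + \left(14 + 11\right) = 119796 + 25 = 119821$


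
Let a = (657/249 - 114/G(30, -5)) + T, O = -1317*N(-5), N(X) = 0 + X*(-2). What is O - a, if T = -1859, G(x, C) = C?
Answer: -4704622/415 ≈ -11336.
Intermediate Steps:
N(X) = -2*X (N(X) = 0 - 2*X = -2*X)
O = -13170 (O = -(-2634)*(-5) = -1317*10 = -13170)
a = -760928/415 (a = (657/249 - 114/(-5)) - 1859 = (657*(1/249) - 114*(-⅕)) - 1859 = (219/83 + 114/5) - 1859 = 10557/415 - 1859 = -760928/415 ≈ -1833.6)
O - a = -13170 - 1*(-760928/415) = -13170 + 760928/415 = -4704622/415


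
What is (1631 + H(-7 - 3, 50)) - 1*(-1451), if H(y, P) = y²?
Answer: 3182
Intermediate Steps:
(1631 + H(-7 - 3, 50)) - 1*(-1451) = (1631 + (-7 - 3)²) - 1*(-1451) = (1631 + (-10)²) + 1451 = (1631 + 100) + 1451 = 1731 + 1451 = 3182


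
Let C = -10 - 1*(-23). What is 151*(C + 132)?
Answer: 21895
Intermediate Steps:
C = 13 (C = -10 + 23 = 13)
151*(C + 132) = 151*(13 + 132) = 151*145 = 21895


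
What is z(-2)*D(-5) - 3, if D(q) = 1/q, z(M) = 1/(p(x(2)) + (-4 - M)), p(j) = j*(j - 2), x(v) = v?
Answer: -29/10 ≈ -2.9000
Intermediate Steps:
p(j) = j*(-2 + j)
z(M) = 1/(-4 - M) (z(M) = 1/(2*(-2 + 2) + (-4 - M)) = 1/(2*0 + (-4 - M)) = 1/(0 + (-4 - M)) = 1/(-4 - M))
z(-2)*D(-5) - 3 = -1/(4 - 2)/(-5) - 3 = -1/2*(-⅕) - 3 = -1*½*(-⅕) - 3 = -½*(-⅕) - 3 = ⅒ - 3 = -29/10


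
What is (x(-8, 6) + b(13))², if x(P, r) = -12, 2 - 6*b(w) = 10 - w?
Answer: 4489/36 ≈ 124.69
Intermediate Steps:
b(w) = -4/3 + w/6 (b(w) = ⅓ - (10 - w)/6 = ⅓ + (-5/3 + w/6) = -4/3 + w/6)
(x(-8, 6) + b(13))² = (-12 + (-4/3 + (⅙)*13))² = (-12 + (-4/3 + 13/6))² = (-12 + ⅚)² = (-67/6)² = 4489/36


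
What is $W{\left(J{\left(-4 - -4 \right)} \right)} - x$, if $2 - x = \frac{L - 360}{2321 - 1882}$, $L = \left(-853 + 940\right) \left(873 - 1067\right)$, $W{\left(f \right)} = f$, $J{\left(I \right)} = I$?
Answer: $- \frac{18116}{439} \approx -41.267$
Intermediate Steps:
$L = -16878$ ($L = 87 \left(-194\right) = -16878$)
$x = \frac{18116}{439}$ ($x = 2 - \frac{-16878 - 360}{2321 - 1882} = 2 - - \frac{17238}{439} = 2 + \frac{17238}{439} = \frac{18116}{439} \approx 41.267$)
$W{\left(J{\left(-4 - -4 \right)} \right)} - x = \left(-4 - -4\right) - \frac{18116}{439} = \left(-4 + 4\right) - \frac{18116}{439} = 0 - \frac{18116}{439} = - \frac{18116}{439}$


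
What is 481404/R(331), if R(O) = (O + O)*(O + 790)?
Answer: 240702/371051 ≈ 0.64870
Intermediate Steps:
R(O) = 2*O*(790 + O) (R(O) = (2*O)*(790 + O) = 2*O*(790 + O))
481404/R(331) = 481404/((2*331*(790 + 331))) = 481404/((2*331*1121)) = 481404/742102 = 481404*(1/742102) = 240702/371051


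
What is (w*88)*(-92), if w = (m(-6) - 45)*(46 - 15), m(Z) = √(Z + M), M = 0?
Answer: 11293920 - 250976*I*√6 ≈ 1.1294e+7 - 6.1476e+5*I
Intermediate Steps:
m(Z) = √Z (m(Z) = √(Z + 0) = √Z)
w = -1395 + 31*I*√6 (w = (√(-6) - 45)*(46 - 15) = (I*√6 - 45)*31 = (-45 + I*√6)*31 = -1395 + 31*I*√6 ≈ -1395.0 + 75.934*I)
(w*88)*(-92) = ((-1395 + 31*I*√6)*88)*(-92) = (-122760 + 2728*I*√6)*(-92) = 11293920 - 250976*I*√6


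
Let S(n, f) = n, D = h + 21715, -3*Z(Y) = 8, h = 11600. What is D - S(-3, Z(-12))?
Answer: 33318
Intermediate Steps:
Z(Y) = -8/3 (Z(Y) = -⅓*8 = -8/3)
D = 33315 (D = 11600 + 21715 = 33315)
D - S(-3, Z(-12)) = 33315 - 1*(-3) = 33315 + 3 = 33318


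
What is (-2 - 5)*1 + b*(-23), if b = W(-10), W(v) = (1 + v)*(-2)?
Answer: -421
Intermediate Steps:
W(v) = -2 - 2*v
b = 18 (b = -2 - 2*(-10) = -2 + 20 = 18)
(-2 - 5)*1 + b*(-23) = (-2 - 5)*1 + 18*(-23) = -7*1 - 414 = -7 - 414 = -421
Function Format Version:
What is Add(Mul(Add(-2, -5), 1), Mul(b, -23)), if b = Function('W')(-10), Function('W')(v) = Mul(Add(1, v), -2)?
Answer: -421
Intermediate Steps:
Function('W')(v) = Add(-2, Mul(-2, v))
b = 18 (b = Add(-2, Mul(-2, -10)) = Add(-2, 20) = 18)
Add(Mul(Add(-2, -5), 1), Mul(b, -23)) = Add(Mul(Add(-2, -5), 1), Mul(18, -23)) = Add(Mul(-7, 1), -414) = Add(-7, -414) = -421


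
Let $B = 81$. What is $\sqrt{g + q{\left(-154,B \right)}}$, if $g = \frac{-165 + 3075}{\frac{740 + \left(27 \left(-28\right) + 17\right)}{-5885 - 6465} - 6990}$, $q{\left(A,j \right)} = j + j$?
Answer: $\frac{\sqrt{1204164448578097662}}{86326501} \approx 12.712$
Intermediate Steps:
$q{\left(A,j \right)} = 2 j$
$g = - \frac{35938500}{86326501}$ ($g = \frac{2910}{\frac{740 + \left(-756 + 17\right)}{-12350} - 6990} = \frac{2910}{\left(740 - 739\right) \left(- \frac{1}{12350}\right) - 6990} = \frac{2910}{1 \left(- \frac{1}{12350}\right) - 6990} = \frac{2910}{- \frac{1}{12350} - 6990} = \frac{2910}{- \frac{86326501}{12350}} = 2910 \left(- \frac{12350}{86326501}\right) = - \frac{35938500}{86326501} \approx -0.41631$)
$\sqrt{g + q{\left(-154,B \right)}} = \sqrt{- \frac{35938500}{86326501} + 2 \cdot 81} = \sqrt{- \frac{35938500}{86326501} + 162} = \sqrt{\frac{13948954662}{86326501}} = \frac{\sqrt{1204164448578097662}}{86326501}$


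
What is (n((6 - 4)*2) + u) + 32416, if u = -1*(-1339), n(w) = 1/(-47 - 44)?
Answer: 3071704/91 ≈ 33755.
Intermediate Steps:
n(w) = -1/91 (n(w) = 1/(-91) = -1/91)
u = 1339
(n((6 - 4)*2) + u) + 32416 = (-1/91 + 1339) + 32416 = 121848/91 + 32416 = 3071704/91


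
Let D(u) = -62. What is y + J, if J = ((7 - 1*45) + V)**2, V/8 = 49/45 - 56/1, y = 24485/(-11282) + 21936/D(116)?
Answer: 161085440320853/708227550 ≈ 2.2745e+5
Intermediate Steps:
y = -124500011/349742 (y = 24485/(-11282) + 21936/(-62) = 24485*(-1/11282) + 21936*(-1/62) = -24485/11282 - 10968/31 = -124500011/349742 ≈ -355.98)
V = -19768/45 (V = 8*(49/45 - 56/1) = 8*(49*(1/45) - 56*1) = 8*(49/45 - 56) = 8*(-2471/45) = -19768/45 ≈ -439.29)
J = 461304484/2025 (J = ((7 - 1*45) - 19768/45)**2 = ((7 - 45) - 19768/45)**2 = (-38 - 19768/45)**2 = (-21478/45)**2 = 461304484/2025 ≈ 2.2780e+5)
y + J = -124500011/349742 + 461304484/2025 = 161085440320853/708227550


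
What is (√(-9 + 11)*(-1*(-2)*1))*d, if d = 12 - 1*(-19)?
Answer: 62*√2 ≈ 87.681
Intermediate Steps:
d = 31 (d = 12 + 19 = 31)
(√(-9 + 11)*(-1*(-2)*1))*d = (√(-9 + 11)*(-1*(-2)*1))*31 = (√2*(2*1))*31 = (√2*2)*31 = (2*√2)*31 = 62*√2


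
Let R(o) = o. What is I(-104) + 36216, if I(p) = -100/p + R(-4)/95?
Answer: 89455791/2470 ≈ 36217.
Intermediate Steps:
I(p) = -4/95 - 100/p (I(p) = -100/p - 4/95 = -4/95 - 100/p)
I(-104) + 36216 = (-4/95 - 100/(-104)) + 36216 = (-4/95 - 100*(-1/104)) + 36216 = (-4/95 + 25/26) + 36216 = 2271/2470 + 36216 = 89455791/2470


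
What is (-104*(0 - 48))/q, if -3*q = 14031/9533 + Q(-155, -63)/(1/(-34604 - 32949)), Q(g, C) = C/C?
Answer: 71383104/321984359 ≈ 0.22170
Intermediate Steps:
Q(g, C) = 1
q = 643968718/28599 (q = -(14031/9533 + 1/1/(-34604 - 32949))/3 = -(14031*(1/9533) + 1/1/(-67553))/3 = -(14031/9533 + 1/(-1/67553))/3 = -(14031/9533 + 1*(-67553))/3 = -(14031/9533 - 67553)/3 = -1/3*(-643968718/9533) = 643968718/28599 ≈ 22517.)
(-104*(0 - 48))/q = (-104*(0 - 48))/(643968718/28599) = -104*(-48)*(28599/643968718) = 4992*(28599/643968718) = 71383104/321984359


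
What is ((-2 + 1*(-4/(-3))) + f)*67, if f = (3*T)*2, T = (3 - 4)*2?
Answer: -2546/3 ≈ -848.67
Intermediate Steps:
T = -2 (T = -1*2 = -2)
f = -12 (f = (3*(-2))*2 = -6*2 = -12)
((-2 + 1*(-4/(-3))) + f)*67 = ((-2 + 1*(-4/(-3))) - 12)*67 = ((-2 + 1*(-4*(-⅓))) - 12)*67 = ((-2 + 1*(4/3)) - 12)*67 = ((-2 + 4/3) - 12)*67 = (-⅔ - 12)*67 = -38/3*67 = -2546/3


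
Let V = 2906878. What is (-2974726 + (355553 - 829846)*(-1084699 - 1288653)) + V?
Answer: 1125664172288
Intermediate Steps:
(-2974726 + (355553 - 829846)*(-1084699 - 1288653)) + V = (-2974726 + (355553 - 829846)*(-1084699 - 1288653)) + 2906878 = (-2974726 - 474293*(-2373352)) + 2906878 = (-2974726 + 1125664240136) + 2906878 = 1125661265410 + 2906878 = 1125664172288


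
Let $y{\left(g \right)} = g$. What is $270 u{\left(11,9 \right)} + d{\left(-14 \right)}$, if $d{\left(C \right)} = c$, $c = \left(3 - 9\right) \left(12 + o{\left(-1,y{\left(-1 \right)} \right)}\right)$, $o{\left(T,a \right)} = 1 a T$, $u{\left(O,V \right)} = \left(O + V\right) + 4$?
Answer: $6402$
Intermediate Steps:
$u{\left(O,V \right)} = 4 + O + V$
$o{\left(T,a \right)} = T a$ ($o{\left(T,a \right)} = a T = T a$)
$c = -78$ ($c = \left(3 - 9\right) \left(12 - -1\right) = - 6 \left(12 + 1\right) = \left(-6\right) 13 = -78$)
$d{\left(C \right)} = -78$
$270 u{\left(11,9 \right)} + d{\left(-14 \right)} = 270 \left(4 + 11 + 9\right) - 78 = 270 \cdot 24 - 78 = 6480 - 78 = 6402$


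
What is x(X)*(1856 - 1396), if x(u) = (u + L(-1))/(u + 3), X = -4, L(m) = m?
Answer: 2300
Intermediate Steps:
x(u) = (-1 + u)/(3 + u) (x(u) = (u - 1)/(u + 3) = (-1 + u)/(3 + u))
x(X)*(1856 - 1396) = ((-1 - 4)/(3 - 4))*(1856 - 1396) = (-5/(-1))*460 = -1*(-5)*460 = 5*460 = 2300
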